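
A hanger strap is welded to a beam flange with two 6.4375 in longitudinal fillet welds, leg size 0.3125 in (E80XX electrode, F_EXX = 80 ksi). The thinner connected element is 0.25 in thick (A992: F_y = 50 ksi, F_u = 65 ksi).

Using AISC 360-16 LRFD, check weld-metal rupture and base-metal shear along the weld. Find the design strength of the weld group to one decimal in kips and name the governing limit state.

94.1 kips (base-metal shear governs)

Weld metal: throat = 0.707×0.3125 = 0.22094 in, L = 2×6.4375 = 12.875 in. φR_n = 0.75 × 0.6 × 80 × 0.22094 × 12.875 = 102.4 kips.
Base metal shear (0.25 in plate): yield φR_n = 1.0×0.6×50×0.25×12.875 = 96.6 kips; rupture φR_n = 0.75×0.6×65×0.25×12.875 = 94.1 kips; take 94.1 kips (rupture).
Governing: min(102.4, 94.1) = 94.1 kips → base-metal shear.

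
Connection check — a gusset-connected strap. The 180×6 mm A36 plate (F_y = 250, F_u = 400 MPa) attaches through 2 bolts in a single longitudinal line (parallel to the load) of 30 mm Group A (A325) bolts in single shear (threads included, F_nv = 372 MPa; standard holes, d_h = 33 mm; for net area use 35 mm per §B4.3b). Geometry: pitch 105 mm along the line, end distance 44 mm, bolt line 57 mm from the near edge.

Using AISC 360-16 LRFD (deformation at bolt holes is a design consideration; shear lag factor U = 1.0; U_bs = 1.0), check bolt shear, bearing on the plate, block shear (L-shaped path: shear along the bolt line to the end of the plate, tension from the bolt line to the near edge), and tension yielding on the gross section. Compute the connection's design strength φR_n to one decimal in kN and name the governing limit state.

Bolt shear: A_b = π(30)²/4 = 706.86 mm². φR_n = 0.75 × 372 × 706.86 × 2 × 1 = 394.4 kN.
Bearing (6 mm plate, F_u = 400 MPa): end bolts L_c = 44 − 33/2 = 27.5, R_n = min(1.2×27.5×6×400, 2.4×30×6×400) = 79.2 kN/bolt; interior L_c = 105 − 33 = 72, R_n = 172.8 kN/bolt. φR_n = 0.75 × (1×79.2 + 1×172.8) = 189.0 kN.
Block shear: shear path 1×[44+1×105] = 1×149 mm, A_gv = 894, A_nv = 1×(149 − 1.5×35)×6 = 579 mm²; tension to near edge: (57 − 0.5×35)×6 = 237 mm². R_n = min(0.6×400×579, 0.6×250×894) + 1.0×400×237 = min(138.96, 134.1) + 94.8 = 228.9 kN. φR_n = 0.75 × 228.9 = 171.7 kN.
Tension yield (gross): A_g = 180×6 = 1080 mm². φR_n = 0.90 × 250 × 1080 = 243.0 kN.
Governing: min(394.4, 189.0, 171.7, 243.0) = 171.7 kN → block shear.

171.7 kN (block shear governs)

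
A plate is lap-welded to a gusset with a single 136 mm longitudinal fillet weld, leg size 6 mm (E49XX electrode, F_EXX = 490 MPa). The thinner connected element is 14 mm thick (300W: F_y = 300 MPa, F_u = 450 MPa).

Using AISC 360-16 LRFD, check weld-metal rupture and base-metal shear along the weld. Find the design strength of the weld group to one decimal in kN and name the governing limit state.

127.2 kN (weld metal governs)

Weld metal: throat = 0.707×6 = 4.242 mm, L = 136 mm. φR_n = 0.75 × 0.6 × 490 × 4.242 × 136 = 127.2 kN.
Base metal shear (14 mm plate): yield φR_n = 1.0×0.6×300×14×136 = 342.7 kN; rupture φR_n = 0.75×0.6×450×14×136 = 385.6 kN; take 342.7 kN (yield).
Governing: min(127.2, 342.7) = 127.2 kN → weld metal.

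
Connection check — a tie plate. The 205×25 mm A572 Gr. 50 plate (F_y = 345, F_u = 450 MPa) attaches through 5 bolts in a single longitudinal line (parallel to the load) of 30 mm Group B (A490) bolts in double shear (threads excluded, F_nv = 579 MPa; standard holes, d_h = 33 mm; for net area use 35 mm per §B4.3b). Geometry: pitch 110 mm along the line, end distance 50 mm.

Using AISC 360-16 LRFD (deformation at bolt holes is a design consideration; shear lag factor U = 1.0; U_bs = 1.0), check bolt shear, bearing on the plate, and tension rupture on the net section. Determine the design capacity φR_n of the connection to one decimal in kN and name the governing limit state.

Bolt shear: A_b = π(30)²/4 = 706.86 mm². φR_n = 0.75 × 579 × 706.86 × 5 × 2 = 3069.5 kN.
Bearing (25 mm plate, F_u = 450 MPa): end bolts L_c = 50 − 33/2 = 33.5, R_n = min(1.2×33.5×25×450, 2.4×30×25×450) = 452.25 kN/bolt; interior L_c = 110 − 33 = 77, R_n = 810 kN/bolt. φR_n = 0.75 × (1×452.25 + 4×810) = 2769.2 kN.
Tension rupture (net): A_n = (205 − 1×35)×25 = 4250 mm² (U = 1.0, A_e = A_n). φR_n = 0.75 × 450 × 4250 = 1434.4 kN.
Governing: min(3069.5, 2769.2, 1434.4) = 1434.4 kN → net-section rupture.

1434.4 kN (net-section rupture governs)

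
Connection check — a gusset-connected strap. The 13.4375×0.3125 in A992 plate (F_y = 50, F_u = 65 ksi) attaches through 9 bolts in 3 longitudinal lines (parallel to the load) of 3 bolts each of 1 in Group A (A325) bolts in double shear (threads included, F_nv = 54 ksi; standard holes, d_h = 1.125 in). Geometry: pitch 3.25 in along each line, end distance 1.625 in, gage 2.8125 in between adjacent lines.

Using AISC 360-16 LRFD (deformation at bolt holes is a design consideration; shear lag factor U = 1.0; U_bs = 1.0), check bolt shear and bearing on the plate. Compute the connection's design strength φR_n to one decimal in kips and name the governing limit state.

277.6 kips (bearing governs)

Bolt shear: A_b = π(1)²/4 = 0.7854 in². φR_n = 0.75 × 54 × 0.7854 × 9 × 2 = 572.6 kips.
Bearing (0.3125 in plate, F_u = 65 ksi): end bolts L_c = 1.625 − 1.125/2 = 1.0625, R_n = min(1.2×1.0625×0.3125×65, 2.4×1×0.3125×65) = 25.898 kips/bolt; interior L_c = 3.25 − 1.125 = 2.125, R_n = 48.75 kips/bolt. φR_n = 0.75 × (3×25.898 + 6×48.75) = 277.6 kips.
Governing: min(572.6, 277.6) = 277.6 kips → bearing.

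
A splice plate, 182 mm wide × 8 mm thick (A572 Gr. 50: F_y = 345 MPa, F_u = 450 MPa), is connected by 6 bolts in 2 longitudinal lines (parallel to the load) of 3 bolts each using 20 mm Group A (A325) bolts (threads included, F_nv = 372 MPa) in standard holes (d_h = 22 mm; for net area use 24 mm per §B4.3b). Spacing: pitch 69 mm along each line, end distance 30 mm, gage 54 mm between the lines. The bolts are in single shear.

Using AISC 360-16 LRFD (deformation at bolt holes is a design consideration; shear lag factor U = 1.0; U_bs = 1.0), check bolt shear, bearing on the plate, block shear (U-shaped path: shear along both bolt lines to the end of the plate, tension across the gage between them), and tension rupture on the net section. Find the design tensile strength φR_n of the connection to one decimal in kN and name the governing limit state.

Bolt shear: A_b = π(20)²/4 = 314.16 mm². φR_n = 0.75 × 372 × 314.16 × 6 × 1 = 525.9 kN.
Bearing (8 mm plate, F_u = 450 MPa): end bolts L_c = 30 − 22/2 = 19, R_n = min(1.2×19×8×450, 2.4×20×8×450) = 82.08 kN/bolt; interior L_c = 69 − 22 = 47, R_n = 172.8 kN/bolt. φR_n = 0.75 × (2×82.08 + 4×172.8) = 641.5 kN.
Block shear: shear path 2×[30+2×69] = 2×168 mm, A_gv = 2688, A_nv = 2×(168 − 2.5×24)×8 = 1728 mm²; tension across gage: (54 − 1×24)×8 = 240 mm². R_n = min(0.6×450×1728, 0.6×345×2688) + 1.0×450×240 = min(466.56, 556.42) + 108 = 574.56 kN. φR_n = 0.75 × 574.56 = 430.9 kN.
Tension rupture (net): A_n = (182 − 2×24)×8 = 1072 mm² (U = 1.0, A_e = A_n). φR_n = 0.75 × 450 × 1072 = 361.8 kN.
Governing: min(525.9, 641.5, 430.9, 361.8) = 361.8 kN → net-section rupture.

361.8 kN (net-section rupture governs)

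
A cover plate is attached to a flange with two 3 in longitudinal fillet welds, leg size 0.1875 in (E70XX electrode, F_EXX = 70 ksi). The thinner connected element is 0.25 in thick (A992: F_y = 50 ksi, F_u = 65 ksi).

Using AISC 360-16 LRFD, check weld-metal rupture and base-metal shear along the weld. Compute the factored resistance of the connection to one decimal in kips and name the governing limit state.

25.1 kips (weld metal governs)

Weld metal: throat = 0.707×0.1875 = 0.13256 in, L = 2×3 = 6 in. φR_n = 0.75 × 0.6 × 70 × 0.13256 × 6 = 25.1 kips.
Base metal shear (0.25 in plate): yield φR_n = 1.0×0.6×50×0.25×6 = 45.0 kips; rupture φR_n = 0.75×0.6×65×0.25×6 = 43.9 kips; take 43.9 kips (rupture).
Governing: min(25.1, 43.9) = 25.1 kips → weld metal.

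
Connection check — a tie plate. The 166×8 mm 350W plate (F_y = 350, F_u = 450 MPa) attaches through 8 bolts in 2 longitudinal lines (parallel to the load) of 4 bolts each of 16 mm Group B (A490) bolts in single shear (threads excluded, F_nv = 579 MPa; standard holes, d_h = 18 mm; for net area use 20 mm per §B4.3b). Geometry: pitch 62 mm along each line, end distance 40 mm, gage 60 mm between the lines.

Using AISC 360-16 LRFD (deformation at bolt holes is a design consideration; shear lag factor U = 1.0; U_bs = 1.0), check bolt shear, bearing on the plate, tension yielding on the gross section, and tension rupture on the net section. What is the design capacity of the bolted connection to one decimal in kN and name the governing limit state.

Bolt shear: A_b = π(16)²/4 = 201.06 mm². φR_n = 0.75 × 579 × 201.06 × 8 × 1 = 698.5 kN.
Bearing (8 mm plate, F_u = 450 MPa): end bolts L_c = 40 − 18/2 = 31, R_n = min(1.2×31×8×450, 2.4×16×8×450) = 133.92 kN/bolt; interior L_c = 62 − 18 = 44, R_n = 138.24 kN/bolt. φR_n = 0.75 × (2×133.92 + 6×138.24) = 823.0 kN.
Tension yield (gross): A_g = 166×8 = 1328 mm². φR_n = 0.90 × 350 × 1328 = 418.3 kN.
Tension rupture (net): A_n = (166 − 2×20)×8 = 1008 mm² (U = 1.0, A_e = A_n). φR_n = 0.75 × 450 × 1008 = 340.2 kN.
Governing: min(698.5, 823.0, 418.3, 340.2) = 340.2 kN → net-section rupture.

340.2 kN (net-section rupture governs)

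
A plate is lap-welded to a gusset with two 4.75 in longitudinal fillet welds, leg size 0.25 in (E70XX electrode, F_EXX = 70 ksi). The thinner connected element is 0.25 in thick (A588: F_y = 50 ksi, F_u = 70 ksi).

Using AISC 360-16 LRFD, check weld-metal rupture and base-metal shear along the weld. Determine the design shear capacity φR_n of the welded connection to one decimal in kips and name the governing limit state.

Weld metal: throat = 0.707×0.25 = 0.17675 in, L = 2×4.75 = 9.5 in. φR_n = 0.75 × 0.6 × 70 × 0.17675 × 9.5 = 52.9 kips.
Base metal shear (0.25 in plate): yield φR_n = 1.0×0.6×50×0.25×9.5 = 71.3 kips; rupture φR_n = 0.75×0.6×70×0.25×9.5 = 74.8 kips; take 71.3 kips (yield).
Governing: min(52.9, 71.3) = 52.9 kips → weld metal.

52.9 kips (weld metal governs)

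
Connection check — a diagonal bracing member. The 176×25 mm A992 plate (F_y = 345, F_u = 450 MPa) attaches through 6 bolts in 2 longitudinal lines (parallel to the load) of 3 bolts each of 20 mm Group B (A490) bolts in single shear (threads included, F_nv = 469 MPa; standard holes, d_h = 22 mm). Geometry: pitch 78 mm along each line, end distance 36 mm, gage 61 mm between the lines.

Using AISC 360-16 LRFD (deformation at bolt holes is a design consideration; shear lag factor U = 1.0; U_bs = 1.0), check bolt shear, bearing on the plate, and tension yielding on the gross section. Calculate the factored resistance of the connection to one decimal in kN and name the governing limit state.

Bolt shear: A_b = π(20)²/4 = 314.16 mm². φR_n = 0.75 × 469 × 314.16 × 6 × 1 = 663.0 kN.
Bearing (25 mm plate, F_u = 450 MPa): end bolts L_c = 36 − 22/2 = 25, R_n = min(1.2×25×25×450, 2.4×20×25×450) = 337.5 kN/bolt; interior L_c = 78 − 22 = 56, R_n = 540 kN/bolt. φR_n = 0.75 × (2×337.5 + 4×540) = 2126.3 kN.
Tension yield (gross): A_g = 176×25 = 4400 mm². φR_n = 0.90 × 345 × 4400 = 1366.2 kN.
Governing: min(663.0, 2126.3, 1366.2) = 663.0 kN → bolt shear.

663.0 kN (bolt shear governs)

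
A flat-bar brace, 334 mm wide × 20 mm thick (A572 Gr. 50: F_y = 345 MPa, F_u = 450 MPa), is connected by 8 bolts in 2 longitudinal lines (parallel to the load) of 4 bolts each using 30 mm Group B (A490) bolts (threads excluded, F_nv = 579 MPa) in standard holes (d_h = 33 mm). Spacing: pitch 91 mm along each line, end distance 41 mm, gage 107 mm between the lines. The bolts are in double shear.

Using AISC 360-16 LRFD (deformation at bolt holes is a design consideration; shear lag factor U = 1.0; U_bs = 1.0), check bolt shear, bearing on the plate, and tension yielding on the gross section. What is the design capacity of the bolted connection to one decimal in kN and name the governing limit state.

2074.1 kN (gross-section yield governs)

Bolt shear: A_b = π(30)²/4 = 706.86 mm². φR_n = 0.75 × 579 × 706.86 × 8 × 2 = 4911.3 kN.
Bearing (20 mm plate, F_u = 450 MPa): end bolts L_c = 41 − 33/2 = 24.5, R_n = min(1.2×24.5×20×450, 2.4×30×20×450) = 264.6 kN/bolt; interior L_c = 91 − 33 = 58, R_n = 626.4 kN/bolt. φR_n = 0.75 × (2×264.6 + 6×626.4) = 3215.7 kN.
Tension yield (gross): A_g = 334×20 = 6680 mm². φR_n = 0.90 × 345 × 6680 = 2074.1 kN.
Governing: min(4911.3, 3215.7, 2074.1) = 2074.1 kN → gross-section yield.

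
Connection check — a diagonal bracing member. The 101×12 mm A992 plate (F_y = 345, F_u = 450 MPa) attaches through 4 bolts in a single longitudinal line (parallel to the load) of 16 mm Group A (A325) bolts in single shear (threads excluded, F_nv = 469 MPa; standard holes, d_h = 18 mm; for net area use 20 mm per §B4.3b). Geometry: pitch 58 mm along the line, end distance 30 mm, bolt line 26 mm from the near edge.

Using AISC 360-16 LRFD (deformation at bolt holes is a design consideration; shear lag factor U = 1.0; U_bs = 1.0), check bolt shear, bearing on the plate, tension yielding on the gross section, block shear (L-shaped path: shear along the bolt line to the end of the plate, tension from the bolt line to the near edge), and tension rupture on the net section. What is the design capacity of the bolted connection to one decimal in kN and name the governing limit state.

Bolt shear: A_b = π(16)²/4 = 201.06 mm². φR_n = 0.75 × 469 × 201.06 × 4 × 1 = 282.9 kN.
Bearing (12 mm plate, F_u = 450 MPa): end bolts L_c = 30 − 18/2 = 21, R_n = min(1.2×21×12×450, 2.4×16×12×450) = 136.08 kN/bolt; interior L_c = 58 − 18 = 40, R_n = 207.36 kN/bolt. φR_n = 0.75 × (1×136.08 + 3×207.36) = 568.6 kN.
Tension yield (gross): A_g = 101×12 = 1212 mm². φR_n = 0.90 × 345 × 1212 = 376.3 kN.
Block shear: shear path 1×[30+3×58] = 1×204 mm, A_gv = 2448, A_nv = 1×(204 − 3.5×20)×12 = 1608 mm²; tension to near edge: (26 − 0.5×20)×12 = 192 mm². R_n = min(0.6×450×1608, 0.6×345×2448) + 1.0×450×192 = min(434.16, 506.74) + 86.4 = 520.56 kN. φR_n = 0.75 × 520.56 = 390.4 kN.
Tension rupture (net): A_n = (101 − 1×20)×12 = 972 mm² (U = 1.0, A_e = A_n). φR_n = 0.75 × 450 × 972 = 328.1 kN.
Governing: min(282.9, 568.6, 376.3, 390.4, 328.1) = 282.9 kN → bolt shear.

282.9 kN (bolt shear governs)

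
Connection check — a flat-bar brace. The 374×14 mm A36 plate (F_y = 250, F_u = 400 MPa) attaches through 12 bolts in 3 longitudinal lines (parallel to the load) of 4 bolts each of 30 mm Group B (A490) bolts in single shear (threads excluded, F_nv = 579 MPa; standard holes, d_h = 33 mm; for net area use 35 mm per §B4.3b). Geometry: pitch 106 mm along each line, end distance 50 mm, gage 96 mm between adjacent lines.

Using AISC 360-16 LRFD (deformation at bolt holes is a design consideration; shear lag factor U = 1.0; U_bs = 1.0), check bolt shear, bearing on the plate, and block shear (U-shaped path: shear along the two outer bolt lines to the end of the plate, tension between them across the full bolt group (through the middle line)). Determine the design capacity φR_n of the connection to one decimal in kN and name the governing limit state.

1671.6 kN (block shear governs)

Bolt shear: A_b = π(30)²/4 = 706.86 mm². φR_n = 0.75 × 579 × 706.86 × 12 × 1 = 3683.4 kN.
Bearing (14 mm plate, F_u = 400 MPa): end bolts L_c = 50 − 33/2 = 33.5, R_n = min(1.2×33.5×14×400, 2.4×30×14×400) = 225.12 kN/bolt; interior L_c = 106 − 33 = 73, R_n = 403.2 kN/bolt. φR_n = 0.75 × (3×225.12 + 9×403.2) = 3228.1 kN.
Block shear: shear path 2×[50+3×106] = 2×368 mm, A_gv = 10304, A_nv = 2×(368 − 3.5×35)×14 = 6874 mm²; tension across gage: (192 − 2×35)×14 = 1708 mm². R_n = min(0.6×400×6874, 0.6×250×10304) + 1.0×400×1708 = min(1649.8, 1545.6) + 683.2 = 2228.8 kN. φR_n = 0.75 × 2228.8 = 1671.6 kN.
Governing: min(3683.4, 3228.1, 1671.6) = 1671.6 kN → block shear.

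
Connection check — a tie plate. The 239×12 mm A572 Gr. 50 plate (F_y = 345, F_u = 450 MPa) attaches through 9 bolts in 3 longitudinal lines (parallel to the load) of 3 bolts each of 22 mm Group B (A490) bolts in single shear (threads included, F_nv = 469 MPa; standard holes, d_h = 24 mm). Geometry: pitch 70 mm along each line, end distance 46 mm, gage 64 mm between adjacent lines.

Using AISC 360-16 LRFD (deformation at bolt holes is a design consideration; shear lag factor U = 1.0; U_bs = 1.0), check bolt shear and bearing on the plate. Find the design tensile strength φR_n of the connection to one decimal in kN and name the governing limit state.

Bolt shear: A_b = π(22)²/4 = 380.13 mm². φR_n = 0.75 × 469 × 380.13 × 9 × 1 = 1203.4 kN.
Bearing (12 mm plate, F_u = 450 MPa): end bolts L_c = 46 − 24/2 = 34, R_n = min(1.2×34×12×450, 2.4×22×12×450) = 220.32 kN/bolt; interior L_c = 70 − 24 = 46, R_n = 285.12 kN/bolt. φR_n = 0.75 × (3×220.32 + 6×285.12) = 1778.8 kN.
Governing: min(1203.4, 1778.8) = 1203.4 kN → bolt shear.

1203.4 kN (bolt shear governs)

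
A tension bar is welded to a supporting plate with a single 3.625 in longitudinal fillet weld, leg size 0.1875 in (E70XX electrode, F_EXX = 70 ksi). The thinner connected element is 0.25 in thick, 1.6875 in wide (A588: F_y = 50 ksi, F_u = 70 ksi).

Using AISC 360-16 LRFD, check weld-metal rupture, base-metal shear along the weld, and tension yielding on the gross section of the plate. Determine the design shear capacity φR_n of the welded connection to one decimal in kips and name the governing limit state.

Weld metal: throat = 0.707×0.1875 = 0.13256 in, L = 3.625 in. φR_n = 0.75 × 0.6 × 70 × 0.13256 × 3.625 = 15.1 kips.
Base metal shear (0.25 in plate): yield φR_n = 1.0×0.6×50×0.25×3.625 = 27.2 kips; rupture φR_n = 0.75×0.6×70×0.25×3.625 = 28.5 kips; take 27.2 kips (yield).
Tension yield (gross): A_g = 1.6875×0.25 = 0.42188 in². φR_n = 0.90 × 50 × 0.42188 = 19.0 kips.
Governing: min(15.1, 27.2, 19.0) = 15.1 kips → weld metal.

15.1 kips (weld metal governs)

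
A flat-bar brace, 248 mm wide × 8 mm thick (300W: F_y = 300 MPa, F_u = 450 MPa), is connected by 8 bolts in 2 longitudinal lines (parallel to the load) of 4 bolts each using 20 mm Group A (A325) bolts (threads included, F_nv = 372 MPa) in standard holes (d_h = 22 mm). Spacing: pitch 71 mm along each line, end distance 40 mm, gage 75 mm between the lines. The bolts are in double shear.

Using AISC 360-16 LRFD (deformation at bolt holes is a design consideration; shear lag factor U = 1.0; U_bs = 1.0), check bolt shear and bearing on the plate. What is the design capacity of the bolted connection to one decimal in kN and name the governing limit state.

Bolt shear: A_b = π(20)²/4 = 314.16 mm². φR_n = 0.75 × 372 × 314.16 × 8 × 2 = 1402.4 kN.
Bearing (8 mm plate, F_u = 450 MPa): end bolts L_c = 40 − 22/2 = 29, R_n = min(1.2×29×8×450, 2.4×20×8×450) = 125.28 kN/bolt; interior L_c = 71 − 22 = 49, R_n = 172.8 kN/bolt. φR_n = 0.75 × (2×125.28 + 6×172.8) = 965.5 kN.
Governing: min(1402.4, 965.5) = 965.5 kN → bearing.

965.5 kN (bearing governs)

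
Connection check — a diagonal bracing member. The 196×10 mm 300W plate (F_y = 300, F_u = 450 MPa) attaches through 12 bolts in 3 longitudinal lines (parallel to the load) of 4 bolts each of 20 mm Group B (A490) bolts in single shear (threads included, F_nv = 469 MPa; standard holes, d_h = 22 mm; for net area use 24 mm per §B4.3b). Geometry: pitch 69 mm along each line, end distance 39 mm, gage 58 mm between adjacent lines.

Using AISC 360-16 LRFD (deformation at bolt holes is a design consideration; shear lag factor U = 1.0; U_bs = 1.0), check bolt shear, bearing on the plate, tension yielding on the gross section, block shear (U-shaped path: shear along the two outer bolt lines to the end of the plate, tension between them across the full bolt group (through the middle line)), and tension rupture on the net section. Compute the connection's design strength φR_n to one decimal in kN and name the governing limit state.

418.5 kN (net-section rupture governs)

Bolt shear: A_b = π(20)²/4 = 314.16 mm². φR_n = 0.75 × 469 × 314.16 × 12 × 1 = 1326.1 kN.
Bearing (10 mm plate, F_u = 450 MPa): end bolts L_c = 39 − 22/2 = 28, R_n = min(1.2×28×10×450, 2.4×20×10×450) = 151.2 kN/bolt; interior L_c = 69 − 22 = 47, R_n = 216 kN/bolt. φR_n = 0.75 × (3×151.2 + 9×216) = 1798.2 kN.
Tension yield (gross): A_g = 196×10 = 1960 mm². φR_n = 0.90 × 300 × 1960 = 529.2 kN.
Block shear: shear path 2×[39+3×69] = 2×246 mm, A_gv = 4920, A_nv = 2×(246 − 3.5×24)×10 = 3240 mm²; tension across gage: (116 − 2×24)×10 = 680 mm². R_n = min(0.6×450×3240, 0.6×300×4920) + 1.0×450×680 = min(874.8, 885.6) + 306 = 1180.8 kN. φR_n = 0.75 × 1180.8 = 885.6 kN.
Tension rupture (net): A_n = (196 − 3×24)×10 = 1240 mm² (U = 1.0, A_e = A_n). φR_n = 0.75 × 450 × 1240 = 418.5 kN.
Governing: min(1326.1, 1798.2, 529.2, 885.6, 418.5) = 418.5 kN → net-section rupture.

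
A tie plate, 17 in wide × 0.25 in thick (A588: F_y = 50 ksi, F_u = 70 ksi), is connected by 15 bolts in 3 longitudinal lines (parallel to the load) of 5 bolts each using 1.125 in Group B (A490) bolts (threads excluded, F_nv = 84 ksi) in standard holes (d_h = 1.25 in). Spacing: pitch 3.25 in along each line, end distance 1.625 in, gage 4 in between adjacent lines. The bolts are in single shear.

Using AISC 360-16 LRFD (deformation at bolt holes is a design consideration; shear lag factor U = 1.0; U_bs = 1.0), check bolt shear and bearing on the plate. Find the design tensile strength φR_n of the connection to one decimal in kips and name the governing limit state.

425.3 kips (bearing governs)

Bolt shear: A_b = π(1.125)²/4 = 0.99402 in². φR_n = 0.75 × 84 × 0.99402 × 15 × 1 = 939.3 kips.
Bearing (0.25 in plate, F_u = 70 ksi): end bolts L_c = 1.625 − 1.25/2 = 1, R_n = min(1.2×1×0.25×70, 2.4×1.125×0.25×70) = 21 kips/bolt; interior L_c = 3.25 − 1.25 = 2, R_n = 42 kips/bolt. φR_n = 0.75 × (3×21 + 12×42) = 425.3 kips.
Governing: min(939.3, 425.3) = 425.3 kips → bearing.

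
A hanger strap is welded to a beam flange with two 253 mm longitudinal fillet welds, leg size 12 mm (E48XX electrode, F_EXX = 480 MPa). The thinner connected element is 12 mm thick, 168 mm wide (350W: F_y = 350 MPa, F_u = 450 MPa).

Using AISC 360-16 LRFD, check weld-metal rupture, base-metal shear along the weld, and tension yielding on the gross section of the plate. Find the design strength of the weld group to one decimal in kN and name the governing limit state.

Weld metal: throat = 0.707×12 = 8.484 mm, L = 2×253 = 506 mm. φR_n = 0.75 × 0.6 × 480 × 8.484 × 506 = 927.3 kN.
Base metal shear (12 mm plate): yield φR_n = 1.0×0.6×350×12×506 = 1275.1 kN; rupture φR_n = 0.75×0.6×450×12×506 = 1229.6 kN; take 1229.6 kN (rupture).
Tension yield (gross): A_g = 168×12 = 2016 mm². φR_n = 0.90 × 350 × 2016 = 635.0 kN.
Governing: min(927.3, 1229.6, 635.0) = 635.0 kN → gross-section yield.

635.0 kN (gross-section yield governs)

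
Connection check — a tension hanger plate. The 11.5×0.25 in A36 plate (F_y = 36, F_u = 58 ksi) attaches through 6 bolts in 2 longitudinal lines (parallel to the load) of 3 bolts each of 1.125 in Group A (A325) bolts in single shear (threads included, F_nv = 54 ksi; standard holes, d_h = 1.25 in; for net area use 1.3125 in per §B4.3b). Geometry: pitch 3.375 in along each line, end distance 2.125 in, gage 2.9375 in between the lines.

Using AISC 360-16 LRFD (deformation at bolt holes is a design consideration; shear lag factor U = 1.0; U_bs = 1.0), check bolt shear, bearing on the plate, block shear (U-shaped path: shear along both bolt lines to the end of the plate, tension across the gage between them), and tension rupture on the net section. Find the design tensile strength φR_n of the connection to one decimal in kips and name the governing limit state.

Bolt shear: A_b = π(1.125)²/4 = 0.99402 in². φR_n = 0.75 × 54 × 0.99402 × 6 × 1 = 241.5 kips.
Bearing (0.25 in plate, F_u = 58 ksi): end bolts L_c = 2.125 − 1.25/2 = 1.5, R_n = min(1.2×1.5×0.25×58, 2.4×1.125×0.25×58) = 26.1 kips/bolt; interior L_c = 3.375 − 1.25 = 2.125, R_n = 36.975 kips/bolt. φR_n = 0.75 × (2×26.1 + 4×36.975) = 150.1 kips.
Block shear: shear path 2×[2.125+2×3.375] = 2×8.875 in, A_gv = 4.4375, A_nv = 2×(8.875 − 2.5×1.3125)×0.25 = 2.7969 in²; tension across gage: (2.9375 − 1×1.3125)×0.25 = 0.40625 in². R_n = min(0.6×58×2.7969, 0.6×36×4.4375) + 1.0×58×0.40625 = min(97.332, 95.85) + 23.563 = 119.41 kips. φR_n = 0.75 × 119.41 = 89.6 kips.
Tension rupture (net): A_n = (11.5 − 2×1.3125)×0.25 = 2.2188 in² (U = 1.0, A_e = A_n). φR_n = 0.75 × 58 × 2.2188 = 96.5 kips.
Governing: min(241.5, 150.1, 89.6, 96.5) = 89.6 kips → block shear.

89.6 kips (block shear governs)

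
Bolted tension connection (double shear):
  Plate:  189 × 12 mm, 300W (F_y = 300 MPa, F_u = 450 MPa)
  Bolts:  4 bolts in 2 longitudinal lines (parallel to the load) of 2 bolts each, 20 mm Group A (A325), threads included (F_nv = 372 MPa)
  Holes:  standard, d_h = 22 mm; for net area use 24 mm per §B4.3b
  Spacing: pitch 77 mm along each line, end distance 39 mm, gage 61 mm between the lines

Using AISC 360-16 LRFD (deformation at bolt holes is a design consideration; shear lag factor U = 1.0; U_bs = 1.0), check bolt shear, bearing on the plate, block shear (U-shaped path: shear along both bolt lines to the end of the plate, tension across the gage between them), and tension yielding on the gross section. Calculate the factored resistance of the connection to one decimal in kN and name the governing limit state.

525.7 kN (block shear governs)

Bolt shear: A_b = π(20)²/4 = 314.16 mm². φR_n = 0.75 × 372 × 314.16 × 4 × 2 = 701.2 kN.
Bearing (12 mm plate, F_u = 450 MPa): end bolts L_c = 39 − 22/2 = 28, R_n = min(1.2×28×12×450, 2.4×20×12×450) = 181.44 kN/bolt; interior L_c = 77 − 22 = 55, R_n = 259.2 kN/bolt. φR_n = 0.75 × (2×181.44 + 2×259.2) = 661.0 kN.
Block shear: shear path 2×[39+1×77] = 2×116 mm, A_gv = 2784, A_nv = 2×(116 − 1.5×24)×12 = 1920 mm²; tension across gage: (61 − 1×24)×12 = 444 mm². R_n = min(0.6×450×1920, 0.6×300×2784) + 1.0×450×444 = min(518.4, 501.12) + 199.8 = 700.92 kN. φR_n = 0.75 × 700.92 = 525.7 kN.
Tension yield (gross): A_g = 189×12 = 2268 mm². φR_n = 0.90 × 300 × 2268 = 612.4 kN.
Governing: min(701.2, 661.0, 525.7, 612.4) = 525.7 kN → block shear.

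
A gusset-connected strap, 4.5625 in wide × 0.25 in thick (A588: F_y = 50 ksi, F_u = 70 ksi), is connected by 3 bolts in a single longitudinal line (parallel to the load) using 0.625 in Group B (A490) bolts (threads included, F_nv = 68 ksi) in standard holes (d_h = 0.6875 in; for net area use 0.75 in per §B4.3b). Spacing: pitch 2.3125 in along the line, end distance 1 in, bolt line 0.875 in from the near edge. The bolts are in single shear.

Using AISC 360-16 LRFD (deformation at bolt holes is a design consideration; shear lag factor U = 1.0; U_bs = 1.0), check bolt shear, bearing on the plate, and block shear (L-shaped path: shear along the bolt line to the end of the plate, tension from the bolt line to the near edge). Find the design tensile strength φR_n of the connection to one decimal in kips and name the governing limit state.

36.1 kips (block shear governs)

Bolt shear: A_b = π(0.625)²/4 = 0.3068 in². φR_n = 0.75 × 68 × 0.3068 × 3 × 1 = 46.9 kips.
Bearing (0.25 in plate, F_u = 70 ksi): end bolts L_c = 1 − 0.6875/2 = 0.65625, R_n = min(1.2×0.65625×0.25×70, 2.4×0.625×0.25×70) = 13.781 kips/bolt; interior L_c = 2.3125 − 0.6875 = 1.625, R_n = 26.25 kips/bolt. φR_n = 0.75 × (1×13.781 + 2×26.25) = 49.7 kips.
Block shear: shear path 1×[1+2×2.3125] = 1×5.625 in, A_gv = 1.4063, A_nv = 1×(5.625 − 2.5×0.75)×0.25 = 0.9375 in²; tension to near edge: (0.875 − 0.5×0.75)×0.25 = 0.125 in². R_n = min(0.6×70×0.9375, 0.6×50×1.4063) + 1.0×70×0.125 = min(39.375, 42.189) + 8.75 = 48.125 kips. φR_n = 0.75 × 48.125 = 36.1 kips.
Governing: min(46.9, 49.7, 36.1) = 36.1 kips → block shear.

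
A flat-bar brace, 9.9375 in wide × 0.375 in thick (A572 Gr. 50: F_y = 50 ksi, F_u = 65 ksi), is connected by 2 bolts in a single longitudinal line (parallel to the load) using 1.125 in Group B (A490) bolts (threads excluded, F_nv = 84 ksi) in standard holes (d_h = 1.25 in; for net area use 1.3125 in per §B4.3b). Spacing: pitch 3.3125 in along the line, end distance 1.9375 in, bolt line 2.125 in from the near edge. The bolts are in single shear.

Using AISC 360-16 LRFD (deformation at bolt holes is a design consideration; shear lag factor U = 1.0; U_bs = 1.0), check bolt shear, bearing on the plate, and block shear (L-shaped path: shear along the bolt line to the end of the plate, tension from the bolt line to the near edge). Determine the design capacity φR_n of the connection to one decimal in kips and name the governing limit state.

62.8 kips (block shear governs)

Bolt shear: A_b = π(1.125)²/4 = 0.99402 in². φR_n = 0.75 × 84 × 0.99402 × 2 × 1 = 125.2 kips.
Bearing (0.375 in plate, F_u = 65 ksi): end bolts L_c = 1.9375 − 1.25/2 = 1.3125, R_n = min(1.2×1.3125×0.375×65, 2.4×1.125×0.375×65) = 38.391 kips/bolt; interior L_c = 3.3125 − 1.25 = 2.0625, R_n = 60.328 kips/bolt. φR_n = 0.75 × (1×38.391 + 1×60.328) = 74.0 kips.
Block shear: shear path 1×[1.9375+1×3.3125] = 1×5.25 in, A_gv = 1.9688, A_nv = 1×(5.25 − 1.5×1.3125)×0.375 = 1.2305 in²; tension to near edge: (2.125 − 0.5×1.3125)×0.375 = 0.55078 in². R_n = min(0.6×65×1.2305, 0.6×50×1.9688) + 1.0×65×0.55078 = min(47.99, 59.064) + 35.801 = 83.791 kips. φR_n = 0.75 × 83.791 = 62.8 kips.
Governing: min(125.2, 74.0, 62.8) = 62.8 kips → block shear.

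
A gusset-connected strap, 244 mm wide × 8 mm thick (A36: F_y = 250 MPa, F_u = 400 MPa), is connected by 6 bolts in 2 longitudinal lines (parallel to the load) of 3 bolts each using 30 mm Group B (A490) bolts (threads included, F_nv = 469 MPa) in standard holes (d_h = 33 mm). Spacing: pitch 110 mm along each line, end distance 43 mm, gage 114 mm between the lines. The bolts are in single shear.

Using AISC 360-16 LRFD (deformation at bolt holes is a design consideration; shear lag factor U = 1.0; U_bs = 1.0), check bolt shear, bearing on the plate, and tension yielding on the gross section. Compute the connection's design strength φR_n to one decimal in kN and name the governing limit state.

439.2 kN (gross-section yield governs)

Bolt shear: A_b = π(30)²/4 = 706.86 mm². φR_n = 0.75 × 469 × 706.86 × 6 × 1 = 1491.8 kN.
Bearing (8 mm plate, F_u = 400 MPa): end bolts L_c = 43 − 33/2 = 26.5, R_n = min(1.2×26.5×8×400, 2.4×30×8×400) = 101.76 kN/bolt; interior L_c = 110 − 33 = 77, R_n = 230.4 kN/bolt. φR_n = 0.75 × (2×101.76 + 4×230.4) = 843.8 kN.
Tension yield (gross): A_g = 244×8 = 1952 mm². φR_n = 0.90 × 250 × 1952 = 439.2 kN.
Governing: min(1491.8, 843.8, 439.2) = 439.2 kN → gross-section yield.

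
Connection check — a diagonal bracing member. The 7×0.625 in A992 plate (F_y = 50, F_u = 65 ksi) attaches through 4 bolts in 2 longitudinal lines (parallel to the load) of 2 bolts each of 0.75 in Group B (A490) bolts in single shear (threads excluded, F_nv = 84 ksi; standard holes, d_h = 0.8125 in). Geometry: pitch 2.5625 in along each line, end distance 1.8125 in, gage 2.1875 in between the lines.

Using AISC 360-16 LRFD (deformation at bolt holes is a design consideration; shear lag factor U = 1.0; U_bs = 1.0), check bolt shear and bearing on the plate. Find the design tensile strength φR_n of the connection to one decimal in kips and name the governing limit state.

Bolt shear: A_b = π(0.75)²/4 = 0.44179 in². φR_n = 0.75 × 84 × 0.44179 × 4 × 1 = 111.3 kips.
Bearing (0.625 in plate, F_u = 65 ksi): end bolts L_c = 1.8125 − 0.8125/2 = 1.40625, R_n = min(1.2×1.40625×0.625×65, 2.4×0.75×0.625×65) = 68.555 kips/bolt; interior L_c = 2.5625 − 0.8125 = 1.75, R_n = 73.125 kips/bolt. φR_n = 0.75 × (2×68.555 + 2×73.125) = 212.5 kips.
Governing: min(111.3, 212.5) = 111.3 kips → bolt shear.

111.3 kips (bolt shear governs)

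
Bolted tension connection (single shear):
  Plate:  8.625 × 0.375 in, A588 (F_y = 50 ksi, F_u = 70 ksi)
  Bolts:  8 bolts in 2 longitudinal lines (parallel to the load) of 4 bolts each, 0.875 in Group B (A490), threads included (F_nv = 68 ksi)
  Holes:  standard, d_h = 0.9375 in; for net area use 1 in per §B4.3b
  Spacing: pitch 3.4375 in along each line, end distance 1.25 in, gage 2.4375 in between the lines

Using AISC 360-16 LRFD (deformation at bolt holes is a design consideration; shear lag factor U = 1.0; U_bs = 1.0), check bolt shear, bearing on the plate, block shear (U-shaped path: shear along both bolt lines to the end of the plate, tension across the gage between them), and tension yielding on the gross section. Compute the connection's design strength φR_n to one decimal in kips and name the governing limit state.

Bolt shear: A_b = π(0.875)²/4 = 0.60132 in². φR_n = 0.75 × 68 × 0.60132 × 8 × 1 = 245.3 kips.
Bearing (0.375 in plate, F_u = 70 ksi): end bolts L_c = 1.25 − 0.9375/2 = 0.78125, R_n = min(1.2×0.78125×0.375×70, 2.4×0.875×0.375×70) = 24.609 kips/bolt; interior L_c = 3.4375 − 0.9375 = 2.5, R_n = 55.125 kips/bolt. φR_n = 0.75 × (2×24.609 + 6×55.125) = 285.0 kips.
Block shear: shear path 2×[1.25+3×3.4375] = 2×11.5625 in, A_gv = 8.6719, A_nv = 2×(11.5625 − 3.5×1)×0.375 = 6.0469 in²; tension across gage: (2.4375 − 1×1)×0.375 = 0.53906 in². R_n = min(0.6×70×6.0469, 0.6×50×8.6719) + 1.0×70×0.53906 = min(253.97, 260.16) + 37.734 = 291.7 kips. φR_n = 0.75 × 291.7 = 218.8 kips.
Tension yield (gross): A_g = 8.625×0.375 = 3.2344 in². φR_n = 0.90 × 50 × 3.2344 = 145.5 kips.
Governing: min(245.3, 285.0, 218.8, 145.5) = 145.5 kips → gross-section yield.

145.5 kips (gross-section yield governs)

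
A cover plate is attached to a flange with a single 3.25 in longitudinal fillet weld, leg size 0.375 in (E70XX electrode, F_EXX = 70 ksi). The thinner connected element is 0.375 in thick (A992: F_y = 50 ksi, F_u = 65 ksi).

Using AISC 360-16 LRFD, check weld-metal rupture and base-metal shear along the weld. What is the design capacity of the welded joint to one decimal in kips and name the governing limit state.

Weld metal: throat = 0.707×0.375 = 0.26513 in, L = 3.25 in. φR_n = 0.75 × 0.6 × 70 × 0.26513 × 3.25 = 27.1 kips.
Base metal shear (0.375 in plate): yield φR_n = 1.0×0.6×50×0.375×3.25 = 36.6 kips; rupture φR_n = 0.75×0.6×65×0.375×3.25 = 35.6 kips; take 35.6 kips (rupture).
Governing: min(27.1, 35.6) = 27.1 kips → weld metal.

27.1 kips (weld metal governs)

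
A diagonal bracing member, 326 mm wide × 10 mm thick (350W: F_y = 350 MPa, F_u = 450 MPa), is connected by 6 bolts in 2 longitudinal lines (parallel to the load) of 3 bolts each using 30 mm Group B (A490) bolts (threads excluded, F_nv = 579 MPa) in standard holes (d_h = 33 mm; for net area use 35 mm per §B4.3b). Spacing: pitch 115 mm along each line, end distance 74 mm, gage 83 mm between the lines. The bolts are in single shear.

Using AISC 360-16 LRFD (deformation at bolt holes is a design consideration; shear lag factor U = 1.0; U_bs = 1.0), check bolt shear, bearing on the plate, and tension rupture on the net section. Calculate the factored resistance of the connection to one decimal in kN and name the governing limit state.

Bolt shear: A_b = π(30)²/4 = 706.86 mm². φR_n = 0.75 × 579 × 706.86 × 6 × 1 = 1841.7 kN.
Bearing (10 mm plate, F_u = 450 MPa): end bolts L_c = 74 − 33/2 = 57.5, R_n = min(1.2×57.5×10×450, 2.4×30×10×450) = 310.5 kN/bolt; interior L_c = 115 − 33 = 82, R_n = 324 kN/bolt. φR_n = 0.75 × (2×310.5 + 4×324) = 1437.8 kN.
Tension rupture (net): A_n = (326 − 2×35)×10 = 2560 mm² (U = 1.0, A_e = A_n). φR_n = 0.75 × 450 × 2560 = 864.0 kN.
Governing: min(1841.7, 1437.8, 864.0) = 864.0 kN → net-section rupture.

864.0 kN (net-section rupture governs)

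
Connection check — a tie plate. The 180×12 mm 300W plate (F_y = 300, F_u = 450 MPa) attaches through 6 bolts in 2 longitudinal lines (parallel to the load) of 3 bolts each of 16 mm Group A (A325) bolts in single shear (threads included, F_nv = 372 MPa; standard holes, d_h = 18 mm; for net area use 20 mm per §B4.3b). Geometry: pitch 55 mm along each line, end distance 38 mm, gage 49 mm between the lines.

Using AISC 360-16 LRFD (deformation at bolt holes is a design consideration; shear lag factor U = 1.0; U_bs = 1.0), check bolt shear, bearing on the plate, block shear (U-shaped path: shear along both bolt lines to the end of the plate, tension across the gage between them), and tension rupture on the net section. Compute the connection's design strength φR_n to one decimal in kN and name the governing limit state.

336.6 kN (bolt shear governs)

Bolt shear: A_b = π(16)²/4 = 201.06 mm². φR_n = 0.75 × 372 × 201.06 × 6 × 1 = 336.6 kN.
Bearing (12 mm plate, F_u = 450 MPa): end bolts L_c = 38 − 18/2 = 29, R_n = min(1.2×29×12×450, 2.4×16×12×450) = 187.92 kN/bolt; interior L_c = 55 − 18 = 37, R_n = 207.36 kN/bolt. φR_n = 0.75 × (2×187.92 + 4×207.36) = 904.0 kN.
Block shear: shear path 2×[38+2×55] = 2×148 mm, A_gv = 3552, A_nv = 2×(148 − 2.5×20)×12 = 2352 mm²; tension across gage: (49 − 1×20)×12 = 348 mm². R_n = min(0.6×450×2352, 0.6×300×3552) + 1.0×450×348 = min(635.04, 639.36) + 156.6 = 791.64 kN. φR_n = 0.75 × 791.64 = 593.7 kN.
Tension rupture (net): A_n = (180 − 2×20)×12 = 1680 mm² (U = 1.0, A_e = A_n). φR_n = 0.75 × 450 × 1680 = 567.0 kN.
Governing: min(336.6, 904.0, 593.7, 567.0) = 336.6 kN → bolt shear.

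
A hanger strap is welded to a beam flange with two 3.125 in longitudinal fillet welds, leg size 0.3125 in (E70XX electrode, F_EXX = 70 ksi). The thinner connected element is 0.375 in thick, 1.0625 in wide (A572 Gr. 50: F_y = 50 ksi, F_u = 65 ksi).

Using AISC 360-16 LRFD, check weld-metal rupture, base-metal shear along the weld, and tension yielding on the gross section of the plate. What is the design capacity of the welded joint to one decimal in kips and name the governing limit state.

Weld metal: throat = 0.707×0.3125 = 0.22094 in, L = 2×3.125 = 6.25 in. φR_n = 0.75 × 0.6 × 70 × 0.22094 × 6.25 = 43.5 kips.
Base metal shear (0.375 in plate): yield φR_n = 1.0×0.6×50×0.375×6.25 = 70.3 kips; rupture φR_n = 0.75×0.6×65×0.375×6.25 = 68.6 kips; take 68.6 kips (rupture).
Tension yield (gross): A_g = 1.0625×0.375 = 0.39844 in². φR_n = 0.90 × 50 × 0.39844 = 17.9 kips.
Governing: min(43.5, 68.6, 17.9) = 17.9 kips → gross-section yield.

17.9 kips (gross-section yield governs)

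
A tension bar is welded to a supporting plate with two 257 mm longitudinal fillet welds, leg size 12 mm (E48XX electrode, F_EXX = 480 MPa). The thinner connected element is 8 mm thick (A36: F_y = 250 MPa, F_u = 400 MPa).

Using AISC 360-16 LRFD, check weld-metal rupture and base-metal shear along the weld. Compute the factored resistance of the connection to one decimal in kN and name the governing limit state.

616.8 kN (base-metal shear governs)

Weld metal: throat = 0.707×12 = 8.484 mm, L = 2×257 = 514 mm. φR_n = 0.75 × 0.6 × 480 × 8.484 × 514 = 941.9 kN.
Base metal shear (8 mm plate): yield φR_n = 1.0×0.6×250×8×514 = 616.8 kN; rupture φR_n = 0.75×0.6×400×8×514 = 740.2 kN; take 616.8 kN (yield).
Governing: min(941.9, 616.8) = 616.8 kN → base-metal shear.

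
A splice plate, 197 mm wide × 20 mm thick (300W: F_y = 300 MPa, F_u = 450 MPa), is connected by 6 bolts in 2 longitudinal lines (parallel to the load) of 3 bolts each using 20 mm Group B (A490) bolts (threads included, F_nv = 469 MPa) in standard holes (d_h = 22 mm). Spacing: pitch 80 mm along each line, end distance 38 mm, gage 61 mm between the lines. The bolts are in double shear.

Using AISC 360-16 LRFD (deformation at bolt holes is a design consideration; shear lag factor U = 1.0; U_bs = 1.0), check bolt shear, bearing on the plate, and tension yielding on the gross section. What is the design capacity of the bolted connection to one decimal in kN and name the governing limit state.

1063.8 kN (gross-section yield governs)

Bolt shear: A_b = π(20)²/4 = 314.16 mm². φR_n = 0.75 × 469 × 314.16 × 6 × 2 = 1326.1 kN.
Bearing (20 mm plate, F_u = 450 MPa): end bolts L_c = 38 − 22/2 = 27, R_n = min(1.2×27×20×450, 2.4×20×20×450) = 291.6 kN/bolt; interior L_c = 80 − 22 = 58, R_n = 432 kN/bolt. φR_n = 0.75 × (2×291.6 + 4×432) = 1733.4 kN.
Tension yield (gross): A_g = 197×20 = 3940 mm². φR_n = 0.90 × 300 × 3940 = 1063.8 kN.
Governing: min(1326.1, 1733.4, 1063.8) = 1063.8 kN → gross-section yield.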